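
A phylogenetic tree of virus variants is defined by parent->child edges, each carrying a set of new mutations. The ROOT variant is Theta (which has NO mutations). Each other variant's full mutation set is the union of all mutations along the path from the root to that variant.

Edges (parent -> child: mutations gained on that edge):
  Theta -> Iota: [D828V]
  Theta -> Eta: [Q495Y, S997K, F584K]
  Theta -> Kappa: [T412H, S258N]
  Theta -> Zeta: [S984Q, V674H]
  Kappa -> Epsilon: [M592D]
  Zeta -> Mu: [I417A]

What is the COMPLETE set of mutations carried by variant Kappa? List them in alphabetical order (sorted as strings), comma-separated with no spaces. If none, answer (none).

Answer: S258N,T412H

Derivation:
At Theta: gained [] -> total []
At Kappa: gained ['T412H', 'S258N'] -> total ['S258N', 'T412H']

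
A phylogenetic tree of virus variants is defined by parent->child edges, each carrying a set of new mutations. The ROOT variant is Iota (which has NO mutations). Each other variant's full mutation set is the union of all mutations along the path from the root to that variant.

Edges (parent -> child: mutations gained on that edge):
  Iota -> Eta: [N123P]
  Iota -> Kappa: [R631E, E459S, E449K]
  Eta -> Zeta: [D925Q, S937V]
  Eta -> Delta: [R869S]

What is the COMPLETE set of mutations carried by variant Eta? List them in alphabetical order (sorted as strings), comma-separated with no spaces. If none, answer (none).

At Iota: gained [] -> total []
At Eta: gained ['N123P'] -> total ['N123P']

Answer: N123P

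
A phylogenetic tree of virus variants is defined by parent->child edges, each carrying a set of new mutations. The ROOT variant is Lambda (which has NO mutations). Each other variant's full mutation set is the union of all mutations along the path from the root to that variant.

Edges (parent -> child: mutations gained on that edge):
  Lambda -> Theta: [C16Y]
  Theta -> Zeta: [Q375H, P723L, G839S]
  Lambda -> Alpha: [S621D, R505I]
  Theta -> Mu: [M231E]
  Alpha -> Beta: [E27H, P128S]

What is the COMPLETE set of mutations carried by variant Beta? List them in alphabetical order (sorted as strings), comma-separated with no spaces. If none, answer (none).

At Lambda: gained [] -> total []
At Alpha: gained ['S621D', 'R505I'] -> total ['R505I', 'S621D']
At Beta: gained ['E27H', 'P128S'] -> total ['E27H', 'P128S', 'R505I', 'S621D']

Answer: E27H,P128S,R505I,S621D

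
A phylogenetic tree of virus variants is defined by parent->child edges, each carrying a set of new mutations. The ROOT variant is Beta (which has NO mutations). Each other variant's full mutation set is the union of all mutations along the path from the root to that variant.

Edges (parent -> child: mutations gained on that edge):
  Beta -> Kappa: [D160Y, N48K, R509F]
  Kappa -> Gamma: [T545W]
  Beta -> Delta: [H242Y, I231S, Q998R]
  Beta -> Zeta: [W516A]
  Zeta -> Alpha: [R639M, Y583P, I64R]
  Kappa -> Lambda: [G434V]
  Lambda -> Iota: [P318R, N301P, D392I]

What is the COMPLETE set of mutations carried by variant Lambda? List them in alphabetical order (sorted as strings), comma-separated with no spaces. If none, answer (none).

Answer: D160Y,G434V,N48K,R509F

Derivation:
At Beta: gained [] -> total []
At Kappa: gained ['D160Y', 'N48K', 'R509F'] -> total ['D160Y', 'N48K', 'R509F']
At Lambda: gained ['G434V'] -> total ['D160Y', 'G434V', 'N48K', 'R509F']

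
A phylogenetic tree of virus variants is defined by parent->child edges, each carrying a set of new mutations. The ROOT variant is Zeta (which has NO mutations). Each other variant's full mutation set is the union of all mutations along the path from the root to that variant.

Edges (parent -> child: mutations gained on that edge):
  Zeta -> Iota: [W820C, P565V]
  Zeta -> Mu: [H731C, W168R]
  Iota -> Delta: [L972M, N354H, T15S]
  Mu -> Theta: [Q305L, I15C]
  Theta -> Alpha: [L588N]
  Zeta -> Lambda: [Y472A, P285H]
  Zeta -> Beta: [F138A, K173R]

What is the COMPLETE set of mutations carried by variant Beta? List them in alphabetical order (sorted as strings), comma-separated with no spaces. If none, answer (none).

Answer: F138A,K173R

Derivation:
At Zeta: gained [] -> total []
At Beta: gained ['F138A', 'K173R'] -> total ['F138A', 'K173R']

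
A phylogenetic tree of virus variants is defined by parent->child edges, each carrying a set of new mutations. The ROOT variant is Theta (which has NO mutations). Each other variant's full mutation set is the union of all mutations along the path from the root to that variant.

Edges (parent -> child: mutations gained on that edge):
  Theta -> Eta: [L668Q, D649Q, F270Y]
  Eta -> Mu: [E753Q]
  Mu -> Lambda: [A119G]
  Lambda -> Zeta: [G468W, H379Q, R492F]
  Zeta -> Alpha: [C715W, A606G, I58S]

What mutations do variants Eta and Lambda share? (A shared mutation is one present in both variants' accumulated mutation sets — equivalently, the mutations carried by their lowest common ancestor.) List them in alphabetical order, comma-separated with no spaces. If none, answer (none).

Answer: D649Q,F270Y,L668Q

Derivation:
Accumulating mutations along path to Eta:
  At Theta: gained [] -> total []
  At Eta: gained ['L668Q', 'D649Q', 'F270Y'] -> total ['D649Q', 'F270Y', 'L668Q']
Mutations(Eta) = ['D649Q', 'F270Y', 'L668Q']
Accumulating mutations along path to Lambda:
  At Theta: gained [] -> total []
  At Eta: gained ['L668Q', 'D649Q', 'F270Y'] -> total ['D649Q', 'F270Y', 'L668Q']
  At Mu: gained ['E753Q'] -> total ['D649Q', 'E753Q', 'F270Y', 'L668Q']
  At Lambda: gained ['A119G'] -> total ['A119G', 'D649Q', 'E753Q', 'F270Y', 'L668Q']
Mutations(Lambda) = ['A119G', 'D649Q', 'E753Q', 'F270Y', 'L668Q']
Intersection: ['D649Q', 'F270Y', 'L668Q'] ∩ ['A119G', 'D649Q', 'E753Q', 'F270Y', 'L668Q'] = ['D649Q', 'F270Y', 'L668Q']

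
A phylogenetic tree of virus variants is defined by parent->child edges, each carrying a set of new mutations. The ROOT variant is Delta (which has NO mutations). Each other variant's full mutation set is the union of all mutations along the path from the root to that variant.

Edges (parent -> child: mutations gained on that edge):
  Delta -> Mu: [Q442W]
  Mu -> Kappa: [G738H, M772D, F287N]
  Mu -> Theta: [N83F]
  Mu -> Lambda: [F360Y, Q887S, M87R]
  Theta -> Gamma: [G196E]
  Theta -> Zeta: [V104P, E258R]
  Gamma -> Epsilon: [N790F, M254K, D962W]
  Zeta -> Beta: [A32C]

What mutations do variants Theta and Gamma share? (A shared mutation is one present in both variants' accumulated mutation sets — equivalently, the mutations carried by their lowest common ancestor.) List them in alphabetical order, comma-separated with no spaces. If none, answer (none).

Accumulating mutations along path to Theta:
  At Delta: gained [] -> total []
  At Mu: gained ['Q442W'] -> total ['Q442W']
  At Theta: gained ['N83F'] -> total ['N83F', 'Q442W']
Mutations(Theta) = ['N83F', 'Q442W']
Accumulating mutations along path to Gamma:
  At Delta: gained [] -> total []
  At Mu: gained ['Q442W'] -> total ['Q442W']
  At Theta: gained ['N83F'] -> total ['N83F', 'Q442W']
  At Gamma: gained ['G196E'] -> total ['G196E', 'N83F', 'Q442W']
Mutations(Gamma) = ['G196E', 'N83F', 'Q442W']
Intersection: ['N83F', 'Q442W'] ∩ ['G196E', 'N83F', 'Q442W'] = ['N83F', 'Q442W']

Answer: N83F,Q442W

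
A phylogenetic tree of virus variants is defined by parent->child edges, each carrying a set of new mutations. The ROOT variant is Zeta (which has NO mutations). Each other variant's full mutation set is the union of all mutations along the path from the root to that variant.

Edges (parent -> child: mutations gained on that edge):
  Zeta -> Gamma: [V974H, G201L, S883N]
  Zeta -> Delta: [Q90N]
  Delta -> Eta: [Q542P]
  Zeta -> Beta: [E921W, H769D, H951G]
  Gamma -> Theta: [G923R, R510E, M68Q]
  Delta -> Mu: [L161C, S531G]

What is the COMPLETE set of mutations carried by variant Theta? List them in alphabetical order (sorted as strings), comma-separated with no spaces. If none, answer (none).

At Zeta: gained [] -> total []
At Gamma: gained ['V974H', 'G201L', 'S883N'] -> total ['G201L', 'S883N', 'V974H']
At Theta: gained ['G923R', 'R510E', 'M68Q'] -> total ['G201L', 'G923R', 'M68Q', 'R510E', 'S883N', 'V974H']

Answer: G201L,G923R,M68Q,R510E,S883N,V974H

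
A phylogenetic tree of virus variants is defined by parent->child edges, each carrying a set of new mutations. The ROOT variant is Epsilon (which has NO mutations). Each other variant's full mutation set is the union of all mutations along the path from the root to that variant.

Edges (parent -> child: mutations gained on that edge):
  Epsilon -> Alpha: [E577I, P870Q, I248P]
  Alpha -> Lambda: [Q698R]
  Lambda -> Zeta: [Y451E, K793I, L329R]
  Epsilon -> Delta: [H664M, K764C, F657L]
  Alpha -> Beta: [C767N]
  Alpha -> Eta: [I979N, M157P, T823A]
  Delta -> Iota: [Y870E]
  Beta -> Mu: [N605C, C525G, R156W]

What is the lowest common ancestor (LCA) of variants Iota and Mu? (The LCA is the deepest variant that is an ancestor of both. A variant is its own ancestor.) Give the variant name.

Path from root to Iota: Epsilon -> Delta -> Iota
  ancestors of Iota: {Epsilon, Delta, Iota}
Path from root to Mu: Epsilon -> Alpha -> Beta -> Mu
  ancestors of Mu: {Epsilon, Alpha, Beta, Mu}
Common ancestors: {Epsilon}
Walk up from Mu: Mu (not in ancestors of Iota), Beta (not in ancestors of Iota), Alpha (not in ancestors of Iota), Epsilon (in ancestors of Iota)
Deepest common ancestor (LCA) = Epsilon

Answer: Epsilon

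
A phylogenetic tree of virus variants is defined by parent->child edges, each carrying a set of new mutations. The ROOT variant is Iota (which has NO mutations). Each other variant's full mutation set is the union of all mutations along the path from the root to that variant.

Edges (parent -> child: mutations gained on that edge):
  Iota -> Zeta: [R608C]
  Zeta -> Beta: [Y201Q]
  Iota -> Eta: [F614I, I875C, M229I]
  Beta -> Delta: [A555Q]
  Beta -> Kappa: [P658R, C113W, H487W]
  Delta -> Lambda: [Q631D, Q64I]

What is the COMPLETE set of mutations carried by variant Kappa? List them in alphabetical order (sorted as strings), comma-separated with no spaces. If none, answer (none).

At Iota: gained [] -> total []
At Zeta: gained ['R608C'] -> total ['R608C']
At Beta: gained ['Y201Q'] -> total ['R608C', 'Y201Q']
At Kappa: gained ['P658R', 'C113W', 'H487W'] -> total ['C113W', 'H487W', 'P658R', 'R608C', 'Y201Q']

Answer: C113W,H487W,P658R,R608C,Y201Q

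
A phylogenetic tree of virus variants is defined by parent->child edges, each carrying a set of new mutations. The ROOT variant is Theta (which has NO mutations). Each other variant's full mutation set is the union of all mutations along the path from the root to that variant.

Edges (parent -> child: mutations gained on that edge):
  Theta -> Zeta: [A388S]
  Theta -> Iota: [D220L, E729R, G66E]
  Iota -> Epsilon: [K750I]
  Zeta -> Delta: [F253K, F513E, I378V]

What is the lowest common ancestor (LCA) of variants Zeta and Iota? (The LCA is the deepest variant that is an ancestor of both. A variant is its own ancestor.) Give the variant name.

Answer: Theta

Derivation:
Path from root to Zeta: Theta -> Zeta
  ancestors of Zeta: {Theta, Zeta}
Path from root to Iota: Theta -> Iota
  ancestors of Iota: {Theta, Iota}
Common ancestors: {Theta}
Walk up from Iota: Iota (not in ancestors of Zeta), Theta (in ancestors of Zeta)
Deepest common ancestor (LCA) = Theta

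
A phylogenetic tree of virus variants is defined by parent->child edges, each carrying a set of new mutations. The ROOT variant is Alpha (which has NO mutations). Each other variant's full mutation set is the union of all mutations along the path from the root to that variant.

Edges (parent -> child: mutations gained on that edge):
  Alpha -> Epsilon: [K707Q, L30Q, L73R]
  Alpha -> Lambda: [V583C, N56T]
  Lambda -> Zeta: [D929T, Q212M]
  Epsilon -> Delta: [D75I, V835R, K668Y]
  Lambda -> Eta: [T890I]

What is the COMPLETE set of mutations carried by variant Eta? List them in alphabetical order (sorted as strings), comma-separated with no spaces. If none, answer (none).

Answer: N56T,T890I,V583C

Derivation:
At Alpha: gained [] -> total []
At Lambda: gained ['V583C', 'N56T'] -> total ['N56T', 'V583C']
At Eta: gained ['T890I'] -> total ['N56T', 'T890I', 'V583C']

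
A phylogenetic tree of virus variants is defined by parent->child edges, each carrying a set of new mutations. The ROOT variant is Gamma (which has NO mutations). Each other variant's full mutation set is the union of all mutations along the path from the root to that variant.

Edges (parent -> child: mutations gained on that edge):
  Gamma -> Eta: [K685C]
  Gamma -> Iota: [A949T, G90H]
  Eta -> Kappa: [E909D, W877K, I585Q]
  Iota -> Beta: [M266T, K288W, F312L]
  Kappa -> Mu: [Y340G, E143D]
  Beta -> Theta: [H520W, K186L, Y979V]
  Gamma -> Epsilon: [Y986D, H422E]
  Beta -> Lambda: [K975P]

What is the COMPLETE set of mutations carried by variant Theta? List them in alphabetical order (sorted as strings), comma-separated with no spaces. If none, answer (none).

Answer: A949T,F312L,G90H,H520W,K186L,K288W,M266T,Y979V

Derivation:
At Gamma: gained [] -> total []
At Iota: gained ['A949T', 'G90H'] -> total ['A949T', 'G90H']
At Beta: gained ['M266T', 'K288W', 'F312L'] -> total ['A949T', 'F312L', 'G90H', 'K288W', 'M266T']
At Theta: gained ['H520W', 'K186L', 'Y979V'] -> total ['A949T', 'F312L', 'G90H', 'H520W', 'K186L', 'K288W', 'M266T', 'Y979V']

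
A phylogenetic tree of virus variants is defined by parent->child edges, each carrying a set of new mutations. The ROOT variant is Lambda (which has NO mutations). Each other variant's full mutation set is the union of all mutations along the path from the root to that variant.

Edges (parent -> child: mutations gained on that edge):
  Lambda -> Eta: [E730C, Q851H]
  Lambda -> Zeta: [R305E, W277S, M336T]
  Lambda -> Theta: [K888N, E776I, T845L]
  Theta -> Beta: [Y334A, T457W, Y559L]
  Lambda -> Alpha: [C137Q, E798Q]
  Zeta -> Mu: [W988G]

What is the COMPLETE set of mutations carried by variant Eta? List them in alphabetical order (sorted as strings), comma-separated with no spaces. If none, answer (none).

At Lambda: gained [] -> total []
At Eta: gained ['E730C', 'Q851H'] -> total ['E730C', 'Q851H']

Answer: E730C,Q851H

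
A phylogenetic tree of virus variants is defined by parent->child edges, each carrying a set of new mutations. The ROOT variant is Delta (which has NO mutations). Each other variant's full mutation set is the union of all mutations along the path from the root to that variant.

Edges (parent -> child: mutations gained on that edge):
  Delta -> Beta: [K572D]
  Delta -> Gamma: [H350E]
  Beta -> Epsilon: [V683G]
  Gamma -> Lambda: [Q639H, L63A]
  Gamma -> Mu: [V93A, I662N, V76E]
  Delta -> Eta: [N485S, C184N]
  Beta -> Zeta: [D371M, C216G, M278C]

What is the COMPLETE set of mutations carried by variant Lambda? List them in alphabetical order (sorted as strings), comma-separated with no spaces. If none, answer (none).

Answer: H350E,L63A,Q639H

Derivation:
At Delta: gained [] -> total []
At Gamma: gained ['H350E'] -> total ['H350E']
At Lambda: gained ['Q639H', 'L63A'] -> total ['H350E', 'L63A', 'Q639H']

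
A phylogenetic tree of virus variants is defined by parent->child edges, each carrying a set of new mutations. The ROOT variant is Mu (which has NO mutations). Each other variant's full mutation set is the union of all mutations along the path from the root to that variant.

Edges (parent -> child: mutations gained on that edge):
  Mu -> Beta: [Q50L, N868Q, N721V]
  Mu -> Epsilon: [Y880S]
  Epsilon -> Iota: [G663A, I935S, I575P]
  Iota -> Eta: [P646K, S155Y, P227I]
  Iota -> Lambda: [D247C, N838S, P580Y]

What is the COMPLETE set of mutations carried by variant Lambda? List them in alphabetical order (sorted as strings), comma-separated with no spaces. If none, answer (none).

At Mu: gained [] -> total []
At Epsilon: gained ['Y880S'] -> total ['Y880S']
At Iota: gained ['G663A', 'I935S', 'I575P'] -> total ['G663A', 'I575P', 'I935S', 'Y880S']
At Lambda: gained ['D247C', 'N838S', 'P580Y'] -> total ['D247C', 'G663A', 'I575P', 'I935S', 'N838S', 'P580Y', 'Y880S']

Answer: D247C,G663A,I575P,I935S,N838S,P580Y,Y880S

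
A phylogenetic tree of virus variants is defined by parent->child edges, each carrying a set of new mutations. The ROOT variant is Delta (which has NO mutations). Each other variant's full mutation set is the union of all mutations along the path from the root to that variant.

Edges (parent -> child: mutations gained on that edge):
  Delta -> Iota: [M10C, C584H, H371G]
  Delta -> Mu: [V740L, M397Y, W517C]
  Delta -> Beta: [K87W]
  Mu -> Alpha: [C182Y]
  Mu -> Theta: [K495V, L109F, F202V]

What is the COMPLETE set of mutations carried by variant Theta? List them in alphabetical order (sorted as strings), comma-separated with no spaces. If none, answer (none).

Answer: F202V,K495V,L109F,M397Y,V740L,W517C

Derivation:
At Delta: gained [] -> total []
At Mu: gained ['V740L', 'M397Y', 'W517C'] -> total ['M397Y', 'V740L', 'W517C']
At Theta: gained ['K495V', 'L109F', 'F202V'] -> total ['F202V', 'K495V', 'L109F', 'M397Y', 'V740L', 'W517C']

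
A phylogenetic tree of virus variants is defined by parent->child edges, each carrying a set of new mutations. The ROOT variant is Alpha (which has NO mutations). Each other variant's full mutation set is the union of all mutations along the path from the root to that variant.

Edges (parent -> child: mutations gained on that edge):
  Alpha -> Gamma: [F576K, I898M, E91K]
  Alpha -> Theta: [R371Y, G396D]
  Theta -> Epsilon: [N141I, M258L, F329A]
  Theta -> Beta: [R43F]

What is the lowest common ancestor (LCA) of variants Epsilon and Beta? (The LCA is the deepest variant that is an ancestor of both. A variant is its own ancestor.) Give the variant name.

Path from root to Epsilon: Alpha -> Theta -> Epsilon
  ancestors of Epsilon: {Alpha, Theta, Epsilon}
Path from root to Beta: Alpha -> Theta -> Beta
  ancestors of Beta: {Alpha, Theta, Beta}
Common ancestors: {Alpha, Theta}
Walk up from Beta: Beta (not in ancestors of Epsilon), Theta (in ancestors of Epsilon), Alpha (in ancestors of Epsilon)
Deepest common ancestor (LCA) = Theta

Answer: Theta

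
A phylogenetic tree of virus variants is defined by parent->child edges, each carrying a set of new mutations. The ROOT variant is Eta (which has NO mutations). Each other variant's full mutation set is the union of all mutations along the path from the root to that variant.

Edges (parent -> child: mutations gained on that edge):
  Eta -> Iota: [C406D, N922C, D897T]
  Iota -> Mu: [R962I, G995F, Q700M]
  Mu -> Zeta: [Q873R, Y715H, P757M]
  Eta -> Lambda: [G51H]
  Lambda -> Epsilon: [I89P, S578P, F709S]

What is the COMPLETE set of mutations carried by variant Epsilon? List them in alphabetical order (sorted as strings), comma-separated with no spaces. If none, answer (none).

Answer: F709S,G51H,I89P,S578P

Derivation:
At Eta: gained [] -> total []
At Lambda: gained ['G51H'] -> total ['G51H']
At Epsilon: gained ['I89P', 'S578P', 'F709S'] -> total ['F709S', 'G51H', 'I89P', 'S578P']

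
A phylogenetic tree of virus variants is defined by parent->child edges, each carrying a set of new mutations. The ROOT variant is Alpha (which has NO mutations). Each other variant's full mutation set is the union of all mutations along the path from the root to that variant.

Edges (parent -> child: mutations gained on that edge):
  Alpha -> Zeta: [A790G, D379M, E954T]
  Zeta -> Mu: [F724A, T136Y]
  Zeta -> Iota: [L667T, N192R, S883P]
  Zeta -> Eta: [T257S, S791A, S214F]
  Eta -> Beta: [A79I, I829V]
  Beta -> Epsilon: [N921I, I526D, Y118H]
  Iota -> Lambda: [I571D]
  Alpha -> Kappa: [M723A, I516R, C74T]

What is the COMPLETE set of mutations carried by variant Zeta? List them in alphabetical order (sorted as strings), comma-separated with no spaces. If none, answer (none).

At Alpha: gained [] -> total []
At Zeta: gained ['A790G', 'D379M', 'E954T'] -> total ['A790G', 'D379M', 'E954T']

Answer: A790G,D379M,E954T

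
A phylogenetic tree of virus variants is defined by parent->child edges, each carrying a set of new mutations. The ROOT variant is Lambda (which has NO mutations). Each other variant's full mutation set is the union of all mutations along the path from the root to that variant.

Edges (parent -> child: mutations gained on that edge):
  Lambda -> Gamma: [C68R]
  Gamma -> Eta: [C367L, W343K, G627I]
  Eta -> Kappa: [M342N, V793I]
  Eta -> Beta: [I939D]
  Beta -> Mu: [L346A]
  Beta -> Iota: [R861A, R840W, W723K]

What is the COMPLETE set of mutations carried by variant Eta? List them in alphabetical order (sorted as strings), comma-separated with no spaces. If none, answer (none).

At Lambda: gained [] -> total []
At Gamma: gained ['C68R'] -> total ['C68R']
At Eta: gained ['C367L', 'W343K', 'G627I'] -> total ['C367L', 'C68R', 'G627I', 'W343K']

Answer: C367L,C68R,G627I,W343K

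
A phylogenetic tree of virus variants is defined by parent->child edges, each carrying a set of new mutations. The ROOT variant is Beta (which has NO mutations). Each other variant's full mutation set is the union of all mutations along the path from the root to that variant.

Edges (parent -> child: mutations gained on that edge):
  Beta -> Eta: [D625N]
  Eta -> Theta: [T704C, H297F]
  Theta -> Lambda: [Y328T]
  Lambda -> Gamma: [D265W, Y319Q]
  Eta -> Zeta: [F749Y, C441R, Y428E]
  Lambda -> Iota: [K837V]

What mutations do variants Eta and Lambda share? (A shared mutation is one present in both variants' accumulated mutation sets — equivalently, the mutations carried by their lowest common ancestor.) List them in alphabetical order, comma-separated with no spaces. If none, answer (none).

Accumulating mutations along path to Eta:
  At Beta: gained [] -> total []
  At Eta: gained ['D625N'] -> total ['D625N']
Mutations(Eta) = ['D625N']
Accumulating mutations along path to Lambda:
  At Beta: gained [] -> total []
  At Eta: gained ['D625N'] -> total ['D625N']
  At Theta: gained ['T704C', 'H297F'] -> total ['D625N', 'H297F', 'T704C']
  At Lambda: gained ['Y328T'] -> total ['D625N', 'H297F', 'T704C', 'Y328T']
Mutations(Lambda) = ['D625N', 'H297F', 'T704C', 'Y328T']
Intersection: ['D625N'] ∩ ['D625N', 'H297F', 'T704C', 'Y328T'] = ['D625N']

Answer: D625N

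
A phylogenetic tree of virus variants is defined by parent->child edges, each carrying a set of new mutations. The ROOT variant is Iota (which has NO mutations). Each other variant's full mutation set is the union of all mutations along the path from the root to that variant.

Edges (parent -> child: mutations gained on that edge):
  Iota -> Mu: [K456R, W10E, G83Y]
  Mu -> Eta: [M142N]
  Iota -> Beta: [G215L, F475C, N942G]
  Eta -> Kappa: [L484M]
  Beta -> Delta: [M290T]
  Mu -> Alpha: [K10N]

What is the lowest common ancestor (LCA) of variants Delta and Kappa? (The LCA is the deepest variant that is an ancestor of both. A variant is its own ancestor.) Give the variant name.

Answer: Iota

Derivation:
Path from root to Delta: Iota -> Beta -> Delta
  ancestors of Delta: {Iota, Beta, Delta}
Path from root to Kappa: Iota -> Mu -> Eta -> Kappa
  ancestors of Kappa: {Iota, Mu, Eta, Kappa}
Common ancestors: {Iota}
Walk up from Kappa: Kappa (not in ancestors of Delta), Eta (not in ancestors of Delta), Mu (not in ancestors of Delta), Iota (in ancestors of Delta)
Deepest common ancestor (LCA) = Iota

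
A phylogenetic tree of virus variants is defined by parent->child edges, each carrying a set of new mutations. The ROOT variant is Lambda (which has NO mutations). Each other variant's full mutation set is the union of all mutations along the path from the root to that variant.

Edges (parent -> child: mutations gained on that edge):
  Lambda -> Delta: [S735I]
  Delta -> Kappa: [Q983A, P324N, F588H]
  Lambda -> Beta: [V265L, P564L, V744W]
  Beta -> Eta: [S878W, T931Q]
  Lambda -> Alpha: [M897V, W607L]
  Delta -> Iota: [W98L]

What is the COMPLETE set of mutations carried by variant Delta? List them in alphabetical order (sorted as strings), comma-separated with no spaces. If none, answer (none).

At Lambda: gained [] -> total []
At Delta: gained ['S735I'] -> total ['S735I']

Answer: S735I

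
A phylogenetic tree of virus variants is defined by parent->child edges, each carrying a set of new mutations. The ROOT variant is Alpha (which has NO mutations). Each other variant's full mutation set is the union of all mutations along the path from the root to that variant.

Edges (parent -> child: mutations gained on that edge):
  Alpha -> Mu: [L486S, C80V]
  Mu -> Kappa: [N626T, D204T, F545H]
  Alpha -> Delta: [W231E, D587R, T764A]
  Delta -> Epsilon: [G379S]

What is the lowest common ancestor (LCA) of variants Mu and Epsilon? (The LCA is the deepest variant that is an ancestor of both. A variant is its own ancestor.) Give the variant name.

Answer: Alpha

Derivation:
Path from root to Mu: Alpha -> Mu
  ancestors of Mu: {Alpha, Mu}
Path from root to Epsilon: Alpha -> Delta -> Epsilon
  ancestors of Epsilon: {Alpha, Delta, Epsilon}
Common ancestors: {Alpha}
Walk up from Epsilon: Epsilon (not in ancestors of Mu), Delta (not in ancestors of Mu), Alpha (in ancestors of Mu)
Deepest common ancestor (LCA) = Alpha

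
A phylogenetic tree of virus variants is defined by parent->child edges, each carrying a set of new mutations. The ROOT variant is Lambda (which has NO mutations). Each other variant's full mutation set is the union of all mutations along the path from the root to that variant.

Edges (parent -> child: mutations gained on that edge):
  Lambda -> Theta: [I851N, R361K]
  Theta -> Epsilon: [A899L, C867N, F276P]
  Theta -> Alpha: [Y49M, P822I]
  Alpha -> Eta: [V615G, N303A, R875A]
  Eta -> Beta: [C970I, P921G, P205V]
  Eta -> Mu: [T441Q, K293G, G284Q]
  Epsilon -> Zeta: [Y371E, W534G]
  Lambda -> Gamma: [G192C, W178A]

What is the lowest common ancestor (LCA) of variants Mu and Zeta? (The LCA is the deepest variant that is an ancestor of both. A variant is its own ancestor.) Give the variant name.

Answer: Theta

Derivation:
Path from root to Mu: Lambda -> Theta -> Alpha -> Eta -> Mu
  ancestors of Mu: {Lambda, Theta, Alpha, Eta, Mu}
Path from root to Zeta: Lambda -> Theta -> Epsilon -> Zeta
  ancestors of Zeta: {Lambda, Theta, Epsilon, Zeta}
Common ancestors: {Lambda, Theta}
Walk up from Zeta: Zeta (not in ancestors of Mu), Epsilon (not in ancestors of Mu), Theta (in ancestors of Mu), Lambda (in ancestors of Mu)
Deepest common ancestor (LCA) = Theta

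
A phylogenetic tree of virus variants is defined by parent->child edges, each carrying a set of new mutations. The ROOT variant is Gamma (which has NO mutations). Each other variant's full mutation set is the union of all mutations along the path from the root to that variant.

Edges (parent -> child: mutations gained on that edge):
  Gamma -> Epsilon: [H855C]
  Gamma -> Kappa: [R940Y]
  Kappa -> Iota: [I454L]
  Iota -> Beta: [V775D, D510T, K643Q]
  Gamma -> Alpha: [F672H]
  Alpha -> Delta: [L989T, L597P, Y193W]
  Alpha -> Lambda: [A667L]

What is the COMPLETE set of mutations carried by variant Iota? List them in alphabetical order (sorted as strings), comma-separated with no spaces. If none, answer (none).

At Gamma: gained [] -> total []
At Kappa: gained ['R940Y'] -> total ['R940Y']
At Iota: gained ['I454L'] -> total ['I454L', 'R940Y']

Answer: I454L,R940Y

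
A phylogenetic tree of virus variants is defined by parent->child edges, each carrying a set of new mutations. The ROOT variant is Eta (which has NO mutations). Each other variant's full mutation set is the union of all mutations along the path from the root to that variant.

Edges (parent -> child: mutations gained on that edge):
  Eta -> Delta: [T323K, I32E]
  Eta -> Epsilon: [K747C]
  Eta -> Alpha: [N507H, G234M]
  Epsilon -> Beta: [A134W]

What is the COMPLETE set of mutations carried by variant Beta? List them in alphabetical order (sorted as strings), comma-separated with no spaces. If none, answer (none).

At Eta: gained [] -> total []
At Epsilon: gained ['K747C'] -> total ['K747C']
At Beta: gained ['A134W'] -> total ['A134W', 'K747C']

Answer: A134W,K747C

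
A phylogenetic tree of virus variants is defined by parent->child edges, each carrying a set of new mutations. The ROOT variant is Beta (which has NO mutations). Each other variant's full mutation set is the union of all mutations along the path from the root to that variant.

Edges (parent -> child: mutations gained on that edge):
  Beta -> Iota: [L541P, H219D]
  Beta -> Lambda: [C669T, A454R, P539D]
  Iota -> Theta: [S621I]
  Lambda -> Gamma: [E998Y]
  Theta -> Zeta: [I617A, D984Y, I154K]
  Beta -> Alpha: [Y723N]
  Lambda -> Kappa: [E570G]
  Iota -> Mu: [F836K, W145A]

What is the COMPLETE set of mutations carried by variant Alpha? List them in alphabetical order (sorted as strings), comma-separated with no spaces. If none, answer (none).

Answer: Y723N

Derivation:
At Beta: gained [] -> total []
At Alpha: gained ['Y723N'] -> total ['Y723N']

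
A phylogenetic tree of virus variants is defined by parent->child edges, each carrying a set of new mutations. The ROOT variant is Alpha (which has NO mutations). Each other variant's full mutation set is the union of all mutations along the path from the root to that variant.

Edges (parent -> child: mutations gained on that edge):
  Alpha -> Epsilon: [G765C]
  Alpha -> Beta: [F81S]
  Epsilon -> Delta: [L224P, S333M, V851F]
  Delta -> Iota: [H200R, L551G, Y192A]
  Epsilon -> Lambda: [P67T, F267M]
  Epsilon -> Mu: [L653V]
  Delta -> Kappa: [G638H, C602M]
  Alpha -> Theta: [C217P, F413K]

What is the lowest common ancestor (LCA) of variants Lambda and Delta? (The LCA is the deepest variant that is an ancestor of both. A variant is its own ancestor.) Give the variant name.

Answer: Epsilon

Derivation:
Path from root to Lambda: Alpha -> Epsilon -> Lambda
  ancestors of Lambda: {Alpha, Epsilon, Lambda}
Path from root to Delta: Alpha -> Epsilon -> Delta
  ancestors of Delta: {Alpha, Epsilon, Delta}
Common ancestors: {Alpha, Epsilon}
Walk up from Delta: Delta (not in ancestors of Lambda), Epsilon (in ancestors of Lambda), Alpha (in ancestors of Lambda)
Deepest common ancestor (LCA) = Epsilon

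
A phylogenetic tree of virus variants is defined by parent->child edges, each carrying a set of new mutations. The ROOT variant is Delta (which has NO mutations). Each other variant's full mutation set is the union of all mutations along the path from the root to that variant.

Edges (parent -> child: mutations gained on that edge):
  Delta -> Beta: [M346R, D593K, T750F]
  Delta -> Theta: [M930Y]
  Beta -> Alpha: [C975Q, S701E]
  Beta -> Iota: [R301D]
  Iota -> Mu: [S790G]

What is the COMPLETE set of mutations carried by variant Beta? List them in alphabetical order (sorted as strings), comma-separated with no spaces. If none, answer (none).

Answer: D593K,M346R,T750F

Derivation:
At Delta: gained [] -> total []
At Beta: gained ['M346R', 'D593K', 'T750F'] -> total ['D593K', 'M346R', 'T750F']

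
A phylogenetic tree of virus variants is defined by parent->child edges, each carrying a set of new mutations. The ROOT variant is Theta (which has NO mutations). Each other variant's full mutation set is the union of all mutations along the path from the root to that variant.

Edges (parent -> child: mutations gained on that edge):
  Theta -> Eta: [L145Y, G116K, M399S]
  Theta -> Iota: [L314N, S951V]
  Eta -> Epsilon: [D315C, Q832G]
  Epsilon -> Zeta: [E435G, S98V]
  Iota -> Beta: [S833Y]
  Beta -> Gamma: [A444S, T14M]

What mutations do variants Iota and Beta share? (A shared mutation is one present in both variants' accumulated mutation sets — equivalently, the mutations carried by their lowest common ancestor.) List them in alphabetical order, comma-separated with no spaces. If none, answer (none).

Accumulating mutations along path to Iota:
  At Theta: gained [] -> total []
  At Iota: gained ['L314N', 'S951V'] -> total ['L314N', 'S951V']
Mutations(Iota) = ['L314N', 'S951V']
Accumulating mutations along path to Beta:
  At Theta: gained [] -> total []
  At Iota: gained ['L314N', 'S951V'] -> total ['L314N', 'S951V']
  At Beta: gained ['S833Y'] -> total ['L314N', 'S833Y', 'S951V']
Mutations(Beta) = ['L314N', 'S833Y', 'S951V']
Intersection: ['L314N', 'S951V'] ∩ ['L314N', 'S833Y', 'S951V'] = ['L314N', 'S951V']

Answer: L314N,S951V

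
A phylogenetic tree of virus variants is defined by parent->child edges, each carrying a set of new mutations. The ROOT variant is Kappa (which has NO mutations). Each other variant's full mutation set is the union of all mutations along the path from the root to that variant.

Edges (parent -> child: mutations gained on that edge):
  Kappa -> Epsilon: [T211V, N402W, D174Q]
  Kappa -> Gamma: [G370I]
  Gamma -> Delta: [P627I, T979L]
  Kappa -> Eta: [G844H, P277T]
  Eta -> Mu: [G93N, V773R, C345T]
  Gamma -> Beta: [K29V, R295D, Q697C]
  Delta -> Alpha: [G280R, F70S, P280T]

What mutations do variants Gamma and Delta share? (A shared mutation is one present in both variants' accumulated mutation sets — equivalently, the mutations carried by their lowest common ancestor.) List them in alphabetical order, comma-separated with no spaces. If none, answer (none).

Accumulating mutations along path to Gamma:
  At Kappa: gained [] -> total []
  At Gamma: gained ['G370I'] -> total ['G370I']
Mutations(Gamma) = ['G370I']
Accumulating mutations along path to Delta:
  At Kappa: gained [] -> total []
  At Gamma: gained ['G370I'] -> total ['G370I']
  At Delta: gained ['P627I', 'T979L'] -> total ['G370I', 'P627I', 'T979L']
Mutations(Delta) = ['G370I', 'P627I', 'T979L']
Intersection: ['G370I'] ∩ ['G370I', 'P627I', 'T979L'] = ['G370I']

Answer: G370I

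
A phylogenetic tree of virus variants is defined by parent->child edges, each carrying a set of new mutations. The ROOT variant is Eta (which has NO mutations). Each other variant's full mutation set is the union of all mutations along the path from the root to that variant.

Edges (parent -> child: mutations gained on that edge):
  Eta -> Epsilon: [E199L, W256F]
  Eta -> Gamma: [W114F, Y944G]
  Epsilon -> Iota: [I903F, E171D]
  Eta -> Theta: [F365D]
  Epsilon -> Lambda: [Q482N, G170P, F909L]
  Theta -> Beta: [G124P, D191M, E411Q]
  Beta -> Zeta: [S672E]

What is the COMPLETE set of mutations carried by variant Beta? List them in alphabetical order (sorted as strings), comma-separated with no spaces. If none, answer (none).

At Eta: gained [] -> total []
At Theta: gained ['F365D'] -> total ['F365D']
At Beta: gained ['G124P', 'D191M', 'E411Q'] -> total ['D191M', 'E411Q', 'F365D', 'G124P']

Answer: D191M,E411Q,F365D,G124P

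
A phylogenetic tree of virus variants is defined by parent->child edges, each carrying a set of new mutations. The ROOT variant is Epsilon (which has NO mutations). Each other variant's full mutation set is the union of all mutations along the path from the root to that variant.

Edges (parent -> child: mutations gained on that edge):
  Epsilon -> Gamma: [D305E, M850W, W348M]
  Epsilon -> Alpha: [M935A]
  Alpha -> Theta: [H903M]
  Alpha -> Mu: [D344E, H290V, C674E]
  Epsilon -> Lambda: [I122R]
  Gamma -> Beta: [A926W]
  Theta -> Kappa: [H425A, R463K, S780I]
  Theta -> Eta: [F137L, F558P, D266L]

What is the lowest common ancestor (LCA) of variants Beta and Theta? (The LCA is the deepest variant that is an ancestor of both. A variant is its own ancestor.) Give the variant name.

Path from root to Beta: Epsilon -> Gamma -> Beta
  ancestors of Beta: {Epsilon, Gamma, Beta}
Path from root to Theta: Epsilon -> Alpha -> Theta
  ancestors of Theta: {Epsilon, Alpha, Theta}
Common ancestors: {Epsilon}
Walk up from Theta: Theta (not in ancestors of Beta), Alpha (not in ancestors of Beta), Epsilon (in ancestors of Beta)
Deepest common ancestor (LCA) = Epsilon

Answer: Epsilon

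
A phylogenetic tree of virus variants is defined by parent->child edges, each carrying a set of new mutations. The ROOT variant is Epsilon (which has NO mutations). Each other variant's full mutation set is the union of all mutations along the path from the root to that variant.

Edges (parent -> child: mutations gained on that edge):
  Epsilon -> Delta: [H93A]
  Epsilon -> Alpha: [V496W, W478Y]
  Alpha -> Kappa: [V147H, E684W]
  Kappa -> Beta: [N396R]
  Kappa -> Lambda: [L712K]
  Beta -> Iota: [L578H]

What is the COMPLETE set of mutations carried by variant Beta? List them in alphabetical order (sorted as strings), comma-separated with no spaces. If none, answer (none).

At Epsilon: gained [] -> total []
At Alpha: gained ['V496W', 'W478Y'] -> total ['V496W', 'W478Y']
At Kappa: gained ['V147H', 'E684W'] -> total ['E684W', 'V147H', 'V496W', 'W478Y']
At Beta: gained ['N396R'] -> total ['E684W', 'N396R', 'V147H', 'V496W', 'W478Y']

Answer: E684W,N396R,V147H,V496W,W478Y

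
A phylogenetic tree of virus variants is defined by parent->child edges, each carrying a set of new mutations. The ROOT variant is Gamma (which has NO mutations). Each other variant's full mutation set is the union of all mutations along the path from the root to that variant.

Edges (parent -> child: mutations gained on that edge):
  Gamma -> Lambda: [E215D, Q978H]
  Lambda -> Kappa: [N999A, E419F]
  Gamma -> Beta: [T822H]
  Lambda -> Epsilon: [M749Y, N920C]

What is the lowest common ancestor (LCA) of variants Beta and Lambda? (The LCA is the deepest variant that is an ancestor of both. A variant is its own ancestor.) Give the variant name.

Path from root to Beta: Gamma -> Beta
  ancestors of Beta: {Gamma, Beta}
Path from root to Lambda: Gamma -> Lambda
  ancestors of Lambda: {Gamma, Lambda}
Common ancestors: {Gamma}
Walk up from Lambda: Lambda (not in ancestors of Beta), Gamma (in ancestors of Beta)
Deepest common ancestor (LCA) = Gamma

Answer: Gamma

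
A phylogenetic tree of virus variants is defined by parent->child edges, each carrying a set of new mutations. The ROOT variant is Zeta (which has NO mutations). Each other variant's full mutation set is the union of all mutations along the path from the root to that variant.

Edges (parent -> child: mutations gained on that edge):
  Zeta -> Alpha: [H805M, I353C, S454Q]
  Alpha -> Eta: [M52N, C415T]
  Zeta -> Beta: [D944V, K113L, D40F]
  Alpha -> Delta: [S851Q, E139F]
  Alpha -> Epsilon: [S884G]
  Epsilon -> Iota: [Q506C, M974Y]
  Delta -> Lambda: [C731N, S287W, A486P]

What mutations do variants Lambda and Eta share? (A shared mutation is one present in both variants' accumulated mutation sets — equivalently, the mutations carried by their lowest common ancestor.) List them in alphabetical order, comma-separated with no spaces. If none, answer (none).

Answer: H805M,I353C,S454Q

Derivation:
Accumulating mutations along path to Lambda:
  At Zeta: gained [] -> total []
  At Alpha: gained ['H805M', 'I353C', 'S454Q'] -> total ['H805M', 'I353C', 'S454Q']
  At Delta: gained ['S851Q', 'E139F'] -> total ['E139F', 'H805M', 'I353C', 'S454Q', 'S851Q']
  At Lambda: gained ['C731N', 'S287W', 'A486P'] -> total ['A486P', 'C731N', 'E139F', 'H805M', 'I353C', 'S287W', 'S454Q', 'S851Q']
Mutations(Lambda) = ['A486P', 'C731N', 'E139F', 'H805M', 'I353C', 'S287W', 'S454Q', 'S851Q']
Accumulating mutations along path to Eta:
  At Zeta: gained [] -> total []
  At Alpha: gained ['H805M', 'I353C', 'S454Q'] -> total ['H805M', 'I353C', 'S454Q']
  At Eta: gained ['M52N', 'C415T'] -> total ['C415T', 'H805M', 'I353C', 'M52N', 'S454Q']
Mutations(Eta) = ['C415T', 'H805M', 'I353C', 'M52N', 'S454Q']
Intersection: ['A486P', 'C731N', 'E139F', 'H805M', 'I353C', 'S287W', 'S454Q', 'S851Q'] ∩ ['C415T', 'H805M', 'I353C', 'M52N', 'S454Q'] = ['H805M', 'I353C', 'S454Q']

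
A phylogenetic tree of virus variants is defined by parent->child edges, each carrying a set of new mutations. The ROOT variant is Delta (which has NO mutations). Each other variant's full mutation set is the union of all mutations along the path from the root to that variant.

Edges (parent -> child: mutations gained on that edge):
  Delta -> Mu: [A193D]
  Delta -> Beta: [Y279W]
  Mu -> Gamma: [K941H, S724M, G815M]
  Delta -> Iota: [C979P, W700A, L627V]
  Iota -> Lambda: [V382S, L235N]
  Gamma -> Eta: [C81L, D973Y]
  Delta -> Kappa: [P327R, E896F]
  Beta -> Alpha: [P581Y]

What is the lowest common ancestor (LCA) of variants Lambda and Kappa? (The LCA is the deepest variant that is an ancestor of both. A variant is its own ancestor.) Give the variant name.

Answer: Delta

Derivation:
Path from root to Lambda: Delta -> Iota -> Lambda
  ancestors of Lambda: {Delta, Iota, Lambda}
Path from root to Kappa: Delta -> Kappa
  ancestors of Kappa: {Delta, Kappa}
Common ancestors: {Delta}
Walk up from Kappa: Kappa (not in ancestors of Lambda), Delta (in ancestors of Lambda)
Deepest common ancestor (LCA) = Delta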